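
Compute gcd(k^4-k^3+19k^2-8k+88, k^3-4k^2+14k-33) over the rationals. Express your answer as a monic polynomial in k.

k^2-k+11

By polynomial division,
  k^4-k^3+19k^2-8k+88 = (k+3)(k^3-4k^2+14k-33) + (17k^2-17k+187)
  k^3-4k^2+14k-33 = ((1/17)k-3/17)(17k^2-17k+187) + (0)
Last nonzero remainder: 17k^2-17k+187. Dividing through by 17 gives the monic gcd k^2-k+11.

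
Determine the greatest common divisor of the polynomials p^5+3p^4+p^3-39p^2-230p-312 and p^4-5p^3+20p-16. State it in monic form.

By polynomial division,
  p^5+3p^4+p^3-39p^2-230p-312 = (p+8)(p^4-5p^3+20p-16) + (41p^3-59p^2-374p-184)
  p^4-5p^3+20p-16 = ((1/41)p-146/1681)(41p^3-59p^2-374p-184) + ((6720/1681)p^2-(13440/1681)p-53760/1681)
  41p^3-59p^2-374p-184 = ((68921/6720)p+38663/6720)((6720/1681)p^2-(13440/1681)p-53760/1681) + (0)
Last nonzero remainder: (6720/1681)p^2-(13440/1681)p-53760/1681. Dividing through by 6720/1681 gives the monic gcd p^2-2p-8.

p^2-2p-8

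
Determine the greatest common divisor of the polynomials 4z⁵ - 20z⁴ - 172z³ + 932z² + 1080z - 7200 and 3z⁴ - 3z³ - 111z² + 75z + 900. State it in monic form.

z³ - 6z² - 7z + 60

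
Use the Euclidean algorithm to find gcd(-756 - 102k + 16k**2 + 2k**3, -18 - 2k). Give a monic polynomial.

9 + k

Repeated division with remainder:
  2k**3 + 16k**2 - 102k - 756 = (-k**2 + k + 42)(-2k - 18) + (0)
Last nonzero remainder: -2k - 18. Dividing through by -2 gives the monic gcd k + 9.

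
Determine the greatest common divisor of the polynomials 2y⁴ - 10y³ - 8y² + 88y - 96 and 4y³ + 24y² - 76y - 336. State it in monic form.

y² - y - 12

Repeated division with remainder:
  2y⁴ - 10y³ - 8y² + 88y - 96 = ((1/2)y - 11/2)(4y³ + 24y² - 76y - 336) + (162y² - 162y - 1944)
  4y³ + 24y² - 76y - 336 = ((2/81)y + 14/81)(162y² - 162y - 1944) + (0)
Last nonzero remainder: 162y² - 162y - 1944. Dividing through by 162 gives the monic gcd y² - y - 12.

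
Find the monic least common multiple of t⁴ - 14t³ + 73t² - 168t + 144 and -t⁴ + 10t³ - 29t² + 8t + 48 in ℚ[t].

Euclidean algorithm in ℚ[t]:
  t⁴ - 14t³ + 73t² - 168t + 144 = (-1)(-t⁴ + 10t³ - 29t² + 8t + 48) + (-4t³ + 44t² - 160t + 192)
  -t⁴ + 10t³ - 29t² + 8t + 48 = ((1/4)t + 1/4)(-4t³ + 44t² - 160t + 192) + (0)
Last nonzero remainder: -4t³ + 44t² - 160t + 192. Dividing through by -4 gives the monic gcd t³ - 11t² + 40t - 48.
Then lcm(f, g) = f·g / gcd(f, g); expanding and making the result monic gives the answer.

t⁵ - 13t⁴ + 59t³ - 95t² - 24t + 144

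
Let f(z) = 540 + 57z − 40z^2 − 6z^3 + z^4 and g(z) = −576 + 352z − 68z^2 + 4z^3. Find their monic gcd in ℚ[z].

By polynomial division,
  z^4 − 6z^3 − 40z^2 + 57z + 540 = ((1/4)z + 11/4)(4z^3 − 68z^2 + 352z − 576) + (59z^2 − 767z + 2124)
  4z^3 − 68z^2 + 352z − 576 = ((4/59)z − 16/59)(59z^2 − 767z + 2124) + (0)
Last nonzero remainder: 59z^2 − 767z + 2124. Dividing through by 59 gives the monic gcd z^2 − 13z + 36.

36 − 13z + z^2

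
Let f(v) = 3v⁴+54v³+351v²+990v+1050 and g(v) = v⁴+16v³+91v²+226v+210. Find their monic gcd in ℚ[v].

v³+13v²+52v+70

Repeated division with remainder:
  3v⁴+54v³+351v²+990v+1050 = (3)(v⁴+16v³+91v²+226v+210) + (6v³+78v²+312v+420)
  v⁴+16v³+91v²+226v+210 = ((1/6)v+1/2)(6v³+78v²+312v+420) + (0)
Last nonzero remainder: 6v³+78v²+312v+420. Dividing through by 6 gives the monic gcd v³+13v²+52v+70.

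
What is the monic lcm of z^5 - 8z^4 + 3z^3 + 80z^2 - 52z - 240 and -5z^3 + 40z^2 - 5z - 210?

Euclidean algorithm in ℚ[z]:
  z^5 - 8z^4 + 3z^3 + 80z^2 - 52z - 240 = (-(1/5)z^2 - 2/5)(-5z^3 + 40z^2 - 5z - 210) + (54z^2 - 54z - 324)
  -5z^3 + 40z^2 - 5z - 210 = (-(5/54)z + 35/54)(54z^2 - 54z - 324) + (0)
Last nonzero remainder: 54z^2 - 54z - 324. Dividing through by 54 gives the monic gcd z^2 - z - 6.
Then lcm(f, g) = f·g / gcd(f, g); expanding and making the result monic gives the answer.

z^6 - 15z^5 + 59z^4 + 59z^3 - 612z^2 + 124z + 1680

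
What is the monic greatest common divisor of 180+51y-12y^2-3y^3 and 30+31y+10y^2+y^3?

15+8y+y^2

Euclidean algorithm in ℚ[y]:
  -3y^3-12y^2+51y+180 = (-3)(y^3+10y^2+31y+30) + (18y^2+144y+270)
  y^3+10y^2+31y+30 = ((1/18)y+1/9)(18y^2+144y+270) + (0)
Last nonzero remainder: 18y^2+144y+270. Dividing through by 18 gives the monic gcd y^2+8y+15.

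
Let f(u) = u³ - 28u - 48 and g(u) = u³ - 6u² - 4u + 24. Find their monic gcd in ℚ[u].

u² - 4u - 12

Apply the Euclidean algorithm:
  u³ - 28u - 48 = (u³ - 6u² - 4u + 24) + (6u² - 24u - 72)
  u³ - 6u² - 4u + 24 = ((1/6)u - 1/3)(6u² - 24u - 72) + (0)
Last nonzero remainder: 6u² - 24u - 72. Dividing through by 6 gives the monic gcd u² - 4u - 12.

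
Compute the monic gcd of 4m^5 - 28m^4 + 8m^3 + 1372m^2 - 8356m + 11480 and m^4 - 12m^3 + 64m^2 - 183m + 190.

m^2 - 7m + 10

Repeated division with remainder:
  4m^5 - 28m^4 + 8m^3 + 1372m^2 - 8356m + 11480 = (4m + 20)(m^4 - 12m^3 + 64m^2 - 183m + 190) + (-8m^3 + 824m^2 - 5456m + 7680)
  m^4 - 12m^3 + 64m^2 - 183m + 190 = (-(1/8)m - 91/8)(-8m^3 + 824m^2 - 5456m + 7680) + (8755m^2 - 61285m + 87550)
  -8m^3 + 824m^2 - 5456m + 7680 = (-(8/8755)m + 768/8755)(8755m^2 - 61285m + 87550) + (0)
Last nonzero remainder: 8755m^2 - 61285m + 87550. Dividing through by 8755 gives the monic gcd m^2 - 7m + 10.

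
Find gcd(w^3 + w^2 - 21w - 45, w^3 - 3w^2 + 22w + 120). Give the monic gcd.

Repeated division with remainder:
  w^3 + w^2 - 21w - 45 = (w^3 - 3w^2 + 22w + 120) + (4w^2 - 43w - 165)
  w^3 - 3w^2 + 22w + 120 = ((1/4)w + 31/16)(4w^2 - 43w - 165) + ((2345/16)w + 7035/16)
  4w^2 - 43w - 165 = ((64/2345)w - 176/469)((2345/16)w + 7035/16) + (0)
Last nonzero remainder: (2345/16)w + 7035/16. Dividing through by 2345/16 gives the monic gcd w + 3.

w + 3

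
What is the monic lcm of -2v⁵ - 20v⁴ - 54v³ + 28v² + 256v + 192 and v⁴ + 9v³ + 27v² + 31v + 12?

v⁶ + 11v⁵ + 37v⁴ + 13v³ - 142v² - 224v - 96

By polynomial division,
  -2v⁵ - 20v⁴ - 54v³ + 28v² + 256v + 192 = (-2v - 2)(v⁴ + 9v³ + 27v² + 31v + 12) + (18v³ + 144v² + 342v + 216)
  v⁴ + 9v³ + 27v² + 31v + 12 = ((1/18)v + 1/18)(18v³ + 144v² + 342v + 216) + (0)
Last nonzero remainder: 18v³ + 144v² + 342v + 216. Dividing through by 18 gives the monic gcd v³ + 8v² + 19v + 12.
Then lcm(f, g) = f·g / gcd(f, g); expanding and making the result monic gives the answer.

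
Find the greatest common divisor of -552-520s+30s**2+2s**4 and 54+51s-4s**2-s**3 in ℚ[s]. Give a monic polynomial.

-6-5s+s**2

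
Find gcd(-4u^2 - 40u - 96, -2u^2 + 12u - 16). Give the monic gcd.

1

Euclidean algorithm in ℚ[u]:
  -4u^2 - 40u - 96 = (2)(-2u^2 + 12u - 16) + (-64u - 64)
  -2u^2 + 12u - 16 = ((1/32)u - 7/32)(-64u - 64) + (-30)
  -64u - 64 = ((32/15)u + 32/15)(-30) + (0)
The last nonzero remainder is the constant -30, so the polynomials are coprime and gcd = 1.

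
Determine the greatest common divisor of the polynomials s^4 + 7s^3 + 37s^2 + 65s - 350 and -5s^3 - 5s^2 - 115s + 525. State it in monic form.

s^2 + 4s + 35

Apply the Euclidean algorithm:
  s^4 + 7s^3 + 37s^2 + 65s - 350 = (-(1/5)s - 6/5)(-5s^3 - 5s^2 - 115s + 525) + (8s^2 + 32s + 280)
  -5s^3 - 5s^2 - 115s + 525 = (-(5/8)s + 15/8)(8s^2 + 32s + 280) + (0)
Last nonzero remainder: 8s^2 + 32s + 280. Dividing through by 8 gives the monic gcd s^2 + 4s + 35.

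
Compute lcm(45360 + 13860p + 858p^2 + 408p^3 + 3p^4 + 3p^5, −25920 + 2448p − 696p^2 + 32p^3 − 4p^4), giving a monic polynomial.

Repeated division with remainder:
  3p^5 + 3p^4 + 408p^3 + 858p^2 + 13860p + 45360 = (−(3/4)p − 27/4)(−4p^4 + 32p^3 − 696p^2 + 2448p − 25920) + (102p^3 − 2004p^2 + 10944p − 129600)
  −4p^4 + 32p^3 − 696p^2 + 2448p − 25920 = (−(2/51)p − 132/289)(102p^3 − 2004p^2 + 10944p − 129600) + (−(341640/289)p^2 + (683280/289)p − 24598080/289)
  102p^3 − 2004p^2 + 10944p − 129600 = (−(4913/56940)p + 1445/949)(−(341640/289)p^2 + (683280/289)p − 24598080/289) + (0)
Last nonzero remainder: −(341640/289)p^2 + (683280/289)p − 24598080/289. Dividing through by −341640/289 gives the monic gcd p^2 − 2p + 72.
Then lcm(f, g) = f·g / gcd(f, g); expanding and making the result monic gives the answer.

1360800 + 325080p + 13140p^2 + 15144p^3 − 440p^4 + 220p^5 − 5p^6 + p^7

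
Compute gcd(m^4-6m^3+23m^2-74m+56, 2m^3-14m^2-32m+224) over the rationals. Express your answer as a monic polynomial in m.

m-4

By polynomial division,
  m^4-6m^3+23m^2-74m+56 = ((1/2)m+1/2)(2m^3-14m^2-32m+224) + (46m^2-170m-56)
  2m^3-14m^2-32m+224 = ((1/23)m-76/529)(46m^2-170m-56) + (-(28560/529)m+114240/529)
  46m^2-170m-56 = (-(12167/14280)m-529/2040)(-(28560/529)m+114240/529) + (0)
Last nonzero remainder: -(28560/529)m+114240/529. Dividing through by -28560/529 gives the monic gcd m-4.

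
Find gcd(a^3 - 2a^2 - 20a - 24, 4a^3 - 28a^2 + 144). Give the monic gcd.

By polynomial division,
  a^3 - 2a^2 - 20a - 24 = (1/4)(4a^3 - 28a^2 + 144) + (5a^2 - 20a - 60)
  4a^3 - 28a^2 + 144 = ((4/5)a - 12/5)(5a^2 - 20a - 60) + (0)
Last nonzero remainder: 5a^2 - 20a - 60. Dividing through by 5 gives the monic gcd a^2 - 4a - 12.

a^2 - 4a - 12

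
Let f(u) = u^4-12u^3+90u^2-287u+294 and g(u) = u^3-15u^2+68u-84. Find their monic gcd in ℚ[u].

Apply the Euclidean algorithm:
  u^4-12u^3+90u^2-287u+294 = (u+3)(u^3-15u^2+68u-84) + (67u^2-407u+546)
  u^3-15u^2+68u-84 = ((1/67)u-598/4489)(67u^2-407u+546) + ((25284/4489)u-50568/4489)
  67u^2-407u+546 = ((300763/25284)u-58357/1204)((25284/4489)u-50568/4489) + (0)
Last nonzero remainder: (25284/4489)u-50568/4489. Dividing through by 25284/4489 gives the monic gcd u-2.

u-2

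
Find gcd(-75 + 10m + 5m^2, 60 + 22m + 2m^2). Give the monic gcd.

5 + m

By polynomial division,
  5m^2 + 10m - 75 = (5/2)(2m^2 + 22m + 60) + (-45m - 225)
  2m^2 + 22m + 60 = (-(2/45)m - 4/15)(-45m - 225) + (0)
Last nonzero remainder: -45m - 225. Dividing through by -45 gives the monic gcd m + 5.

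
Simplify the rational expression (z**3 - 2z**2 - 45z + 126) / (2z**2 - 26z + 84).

(z**2 + 4z - 21)/(2z - 14)

Apply the Euclidean algorithm:
  z**3 - 2z**2 - 45z + 126 = ((1/2)z + 11/2)(2z**2 - 26z + 84) + (56z - 336)
  2z**2 - 26z + 84 = ((1/28)z - 1/4)(56z - 336) + (0)
Last nonzero remainder: 56z - 336. Dividing through by 56 gives the monic gcd z - 6.
Cancel z - 6 from numerator and denominator to get the reduced form.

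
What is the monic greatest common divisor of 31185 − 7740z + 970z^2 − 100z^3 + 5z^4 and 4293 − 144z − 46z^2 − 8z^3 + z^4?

Apply the Euclidean algorithm:
  5z^4 − 100z^3 + 970z^2 − 7740z + 31185 = (5)(z^4 − 8z^3 − 46z^2 − 144z + 4293) + (−60z^3 + 1200z^2 − 7020z + 9720)
  z^4 − 8z^3 − 46z^2 − 144z + 4293 = (−(1/60)z − 1/5)(−60z^3 + 1200z^2 − 7020z + 9720) + (77z^2 − 1386z + 6237)
  −60z^3 + 1200z^2 − 7020z + 9720 = (−(60/77)z + 120/77)(77z^2 − 1386z + 6237) + (0)
Last nonzero remainder: 77z^2 − 1386z + 6237. Dividing through by 77 gives the monic gcd z^2 − 18z + 81.

81 − 18z + z^2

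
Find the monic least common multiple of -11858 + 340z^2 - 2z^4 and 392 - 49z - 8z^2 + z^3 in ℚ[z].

By polynomial division,
  -2z^4 + 340z^2 - 11858 = (-2z - 16)(z^3 - 8z^2 - 49z + 392) + (114z^2 - 5586)
  z^3 - 8z^2 - 49z + 392 = ((1/114)z - 4/57)(114z^2 - 5586) + (0)
Last nonzero remainder: 114z^2 - 5586. Dividing through by 114 gives the monic gcd z^2 - 49.
Then lcm(f, g) = f·g / gcd(f, g); expanding and making the result monic gives the answer.

-47432 + 5929z + 1360z^2 - 170z^3 - 8z^4 + z^5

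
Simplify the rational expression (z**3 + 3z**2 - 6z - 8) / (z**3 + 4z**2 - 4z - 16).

(z + 1)/(z + 2)

Apply the Euclidean algorithm:
  z**3 + 3z**2 - 6z - 8 = (z**3 + 4z**2 - 4z - 16) + (-z**2 - 2z + 8)
  z**3 + 4z**2 - 4z - 16 = (-z - 2)(-z**2 - 2z + 8) + (0)
Last nonzero remainder: -z**2 - 2z + 8. Dividing through by -1 gives the monic gcd z**2 + 2z - 8.
Cancel z**2 + 2z - 8 from numerator and denominator to get the reduced form.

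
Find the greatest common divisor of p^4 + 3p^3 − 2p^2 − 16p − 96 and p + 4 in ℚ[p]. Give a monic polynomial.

p + 4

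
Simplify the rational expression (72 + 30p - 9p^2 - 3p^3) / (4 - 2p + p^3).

(36 - 3p - 3p^2)/(2 - 2p + p^2)

Euclidean algorithm in ℚ[p]:
  -3p^3 - 9p^2 + 30p + 72 = (-3)(p^3 - 2p + 4) + (-9p^2 + 24p + 84)
  p^3 - 2p + 4 = (-(1/9)p - 8/27)(-9p^2 + 24p + 84) + ((130/9)p + 260/9)
  -9p^2 + 24p + 84 = (-(81/130)p + 189/65)((130/9)p + 260/9) + (0)
Last nonzero remainder: (130/9)p + 260/9. Dividing through by 130/9 gives the monic gcd p + 2.
Cancel p + 2 from numerator and denominator to get the reduced form.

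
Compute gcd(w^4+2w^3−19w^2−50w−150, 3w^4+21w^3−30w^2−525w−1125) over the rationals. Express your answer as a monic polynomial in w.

By polynomial division,
  w^4+2w^3−19w^2−50w−150 = (1/3)(3w^4+21w^3−30w^2−525w−1125) + (−5w^3−9w^2+125w+225)
  3w^4+21w^3−30w^2−525w−1125 = (−(3/5)w−78/25)(−5w^3−9w^2+125w+225) + ((423/25)w^2−423)
  −5w^3−9w^2+125w+225 = (−(125/423)w−25/47)((423/25)w^2−423) + (0)
Last nonzero remainder: (423/25)w^2−423. Dividing through by 423/25 gives the monic gcd w^2−25.

w^2−25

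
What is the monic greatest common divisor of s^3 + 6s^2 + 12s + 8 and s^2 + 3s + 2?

Apply the Euclidean algorithm:
  s^3 + 6s^2 + 12s + 8 = (s + 3)(s^2 + 3s + 2) + (s + 2)
  s^2 + 3s + 2 = (s + 1)(s + 2) + (0)
The last nonzero remainder s + 2 is already monic.

s + 2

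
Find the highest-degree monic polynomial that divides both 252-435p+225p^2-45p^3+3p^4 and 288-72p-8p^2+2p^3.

Repeated division with remainder:
  3p^4-45p^3+225p^2-435p+252 = ((3/2)p-33/2)(2p^3-8p^2-72p+288) + (201p^2-2055p+5004)
  2p^3-8p^2-72p+288 = ((2/201)p+278/4489)(201p^2-2055p+5004) + ((24570/4489)p-98280/4489)
  201p^2-2055p+5004 = ((300763/8190)p-623971/2730)((24570/4489)p-98280/4489) + (0)
Last nonzero remainder: (24570/4489)p-98280/4489. Dividing through by 24570/4489 gives the monic gcd p-4.

-4+p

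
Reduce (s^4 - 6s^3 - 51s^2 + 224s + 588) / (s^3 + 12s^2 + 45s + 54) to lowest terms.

(s^3 - 12s^2 + 21s + 98)/(s^2 + 6s + 9)

Apply the Euclidean algorithm:
  s^4 - 6s^3 - 51s^2 + 224s + 588 = (s - 18)(s^3 + 12s^2 + 45s + 54) + (120s^2 + 980s + 1560)
  s^3 + 12s^2 + 45s + 54 = ((1/120)s + 23/720)(120s^2 + 980s + 1560) + ((25/36)s + 25/6)
  120s^2 + 980s + 1560 = ((864/5)s + 1872/5)((25/36)s + 25/6) + (0)
Last nonzero remainder: (25/36)s + 25/6. Dividing through by 25/36 gives the monic gcd s + 6.
Cancel s + 6 from numerator and denominator to get the reduced form.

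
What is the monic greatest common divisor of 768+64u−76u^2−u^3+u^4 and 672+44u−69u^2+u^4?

Repeated division with remainder:
  u^4−u^3−76u^2+64u+768 = (u^4−69u^2+44u+672) + (−u^3−7u^2+20u+96)
  u^4−69u^2+44u+672 = (−u+7)(−u^3−7u^2+20u+96) + (0)
Last nonzero remainder: −u^3−7u^2+20u+96. Dividing through by −1 gives the monic gcd u^3+7u^2−20u−96.

−96−20u+7u^2+u^3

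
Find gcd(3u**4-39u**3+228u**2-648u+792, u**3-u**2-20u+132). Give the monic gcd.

u**2-7u+22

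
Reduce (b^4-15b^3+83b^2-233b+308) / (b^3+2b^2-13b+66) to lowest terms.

(b^2-11b+28)/(b+6)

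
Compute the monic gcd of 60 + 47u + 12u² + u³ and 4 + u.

Repeated division with remainder:
  u³ + 12u² + 47u + 60 = (u² + 8u + 15)(u + 4) + (0)
The last nonzero remainder u + 4 is already monic.

4 + u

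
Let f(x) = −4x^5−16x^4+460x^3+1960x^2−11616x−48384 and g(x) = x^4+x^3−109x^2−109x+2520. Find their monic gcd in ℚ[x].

By polynomial division,
  −4x^5−16x^4+460x^3+1960x^2−11616x−48384 = (−4x−12)(x^4+x^3−109x^2−109x+2520) + (36x^3+216x^2−2844x−18144)
  x^4+x^3−109x^2−109x+2520 = ((1/36)x−5/36)(36x^3+216x^2−2844x−18144) + (0)
Last nonzero remainder: 36x^3+216x^2−2844x−18144. Dividing through by 36 gives the monic gcd x^3+6x^2−79x−504.

x^3+6x^2−79x−504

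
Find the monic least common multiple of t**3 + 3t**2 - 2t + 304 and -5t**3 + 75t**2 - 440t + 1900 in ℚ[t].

By polynomial division,
  t**3 + 3t**2 - 2t + 304 = (-1/5)(-5t**3 + 75t**2 - 440t + 1900) + (18t**2 - 90t + 684)
  -5t**3 + 75t**2 - 440t + 1900 = (-(5/18)t + 25/9)(18t**2 - 90t + 684) + (0)
Last nonzero remainder: 18t**2 - 90t + 684. Dividing through by 18 gives the monic gcd t**2 - 5t + 38.
Then lcm(f, g) = f·g / gcd(f, g); expanding and making the result monic gives the answer.

t**4 - 7t**3 - 32t**2 + 324t - 3040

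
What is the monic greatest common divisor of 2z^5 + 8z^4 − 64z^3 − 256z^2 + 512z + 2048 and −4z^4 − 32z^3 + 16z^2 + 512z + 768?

z^2 − 16

By polynomial division,
  2z^5 + 8z^4 − 64z^3 − 256z^2 + 512z + 2048 = (−(1/2)z + 2)(−4z^4 − 32z^3 + 16z^2 + 512z + 768) + (8z^3 − 32z^2 − 128z + 512)
  −4z^4 − 32z^3 + 16z^2 + 512z + 768 = (−(1/2)z − 6)(8z^3 − 32z^2 − 128z + 512) + (−240z^2 + 3840)
  8z^3 − 32z^2 − 128z + 512 = (−(1/30)z + 2/15)(−240z^2 + 3840) + (0)
Last nonzero remainder: −240z^2 + 3840. Dividing through by −240 gives the monic gcd z^2 − 16.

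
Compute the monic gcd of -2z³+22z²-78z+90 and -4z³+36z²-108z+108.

z²-6z+9

By polynomial division,
  -2z³+22z²-78z+90 = (1/2)(-4z³+36z²-108z+108) + (4z²-24z+36)
  -4z³+36z²-108z+108 = (-z+3)(4z²-24z+36) + (0)
Last nonzero remainder: 4z²-24z+36. Dividing through by 4 gives the monic gcd z²-6z+9.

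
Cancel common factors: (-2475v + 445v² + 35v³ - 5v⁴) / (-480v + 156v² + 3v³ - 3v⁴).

Euclidean algorithm in ℚ[v]:
  -5v⁴ + 35v³ + 445v² - 2475v = (5/3)(-3v⁴ + 3v³ + 156v² - 480v) + (30v³ + 185v² - 1675v)
  -3v⁴ + 3v³ + 156v² - 480v = (-(1/10)v + 43/60)(30v³ + 185v² - 1675v) + (-(1729/12)v² + (8645/12)v)
  30v³ + 185v² - 1675v = (-(360/1729)v - 4020/1729)(-(1729/12)v² + (8645/12)v) + (0)
Last nonzero remainder: -(1729/12)v² + (8645/12)v. Dividing through by -1729/12 gives the monic gcd v² - 5v.
Cancel v² - 5v from numerator and denominator to get the reduced form.

(-495 - 10v + 5v²)/(-96 + 12v + 3v²)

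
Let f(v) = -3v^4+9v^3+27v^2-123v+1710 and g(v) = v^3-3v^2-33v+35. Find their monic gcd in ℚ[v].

v+5

Apply the Euclidean algorithm:
  -3v^4+9v^3+27v^2-123v+1710 = (-3v)(v^3-3v^2-33v+35) + (-72v^2-18v+1710)
  v^3-3v^2-33v+35 = (-(1/72)v+13/288)(-72v^2-18v+1710) + (-(135/16)v-675/16)
  -72v^2-18v+1710 = ((128/15)v-608/15)(-(135/16)v-675/16) + (0)
Last nonzero remainder: -(135/16)v-675/16. Dividing through by -135/16 gives the monic gcd v+5.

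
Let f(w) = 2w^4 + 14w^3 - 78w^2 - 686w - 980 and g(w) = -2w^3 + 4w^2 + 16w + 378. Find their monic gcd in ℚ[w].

w - 7

Repeated division with remainder:
  2w^4 + 14w^3 - 78w^2 - 686w - 980 = (-w - 9)(-2w^3 + 4w^2 + 16w + 378) + (-26w^2 - 164w + 2422)
  -2w^3 + 4w^2 + 16w + 378 = ((1/13)w - 108/169)(-26w^2 - 164w + 2422) + (-(46494/169)w + 325458/169)
  -26w^2 - 164w + 2422 = ((2197/23247)w + 29237/23247)(-(46494/169)w + 325458/169) + (0)
Last nonzero remainder: -(46494/169)w + 325458/169. Dividing through by -46494/169 gives the monic gcd w - 7.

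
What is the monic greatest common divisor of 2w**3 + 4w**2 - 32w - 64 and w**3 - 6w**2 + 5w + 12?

w - 4

By polynomial division,
  2w**3 + 4w**2 - 32w - 64 = (2)(w**3 - 6w**2 + 5w + 12) + (16w**2 - 42w - 88)
  w**3 - 6w**2 + 5w + 12 = ((1/16)w - 27/128)(16w**2 - 42w - 88) + ((105/64)w - 105/16)
  16w**2 - 42w - 88 = ((1024/105)w + 1408/105)((105/64)w - 105/16) + (0)
Last nonzero remainder: (105/64)w - 105/16. Dividing through by 105/64 gives the monic gcd w - 4.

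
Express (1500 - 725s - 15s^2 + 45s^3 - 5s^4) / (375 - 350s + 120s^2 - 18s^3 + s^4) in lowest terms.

(-20 - 5s)/(-5 + s)

Repeated division with remainder:
  -5s^4 + 45s^3 - 15s^2 - 725s + 1500 = (-5)(s^4 - 18s^3 + 120s^2 - 350s + 375) + (-45s^3 + 585s^2 - 2475s + 3375)
  s^4 - 18s^3 + 120s^2 - 350s + 375 = (-(1/45)s + 1/9)(-45s^3 + 585s^2 - 2475s + 3375) + (0)
Last nonzero remainder: -45s^3 + 585s^2 - 2475s + 3375. Dividing through by -45 gives the monic gcd s^3 - 13s^2 + 55s - 75.
Cancel s^3 - 13s^2 + 55s - 75 from numerator and denominator to get the reduced form.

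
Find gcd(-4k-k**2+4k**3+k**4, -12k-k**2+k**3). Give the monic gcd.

Apply the Euclidean algorithm:
  k**4+4k**3-k**2-4k = (k+5)(k**3-k**2-12k) + (16k**2+56k)
  k**3-k**2-12k = ((1/16)k-9/32)(16k**2+56k) + ((15/4)k)
  16k**2+56k = ((64/15)k+224/15)((15/4)k) + (0)
Last nonzero remainder: (15/4)k. Dividing through by 15/4 gives the monic gcd k.

k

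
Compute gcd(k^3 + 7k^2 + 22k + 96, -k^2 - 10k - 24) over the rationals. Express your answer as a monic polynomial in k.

Repeated division with remainder:
  k^3 + 7k^2 + 22k + 96 = (-k + 3)(-k^2 - 10k - 24) + (28k + 168)
  -k^2 - 10k - 24 = (-(1/28)k - 1/7)(28k + 168) + (0)
Last nonzero remainder: 28k + 168. Dividing through by 28 gives the monic gcd k + 6.

k + 6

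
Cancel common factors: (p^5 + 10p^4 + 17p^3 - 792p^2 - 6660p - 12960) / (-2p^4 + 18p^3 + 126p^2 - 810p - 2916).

(-p^2 - 10p - 80)/(2p - 18)

Repeated division with remainder:
  p^5 + 10p^4 + 17p^3 - 792p^2 - 6660p - 12960 = (-(1/2)p - 19/2)(-2p^4 + 18p^3 + 126p^2 - 810p - 2916) + (251p^3 - 15813p - 40662)
  -2p^4 + 18p^3 + 126p^2 - 810p - 2916 = (-(2/251)p + 18/251)(251p^3 - 15813p - 40662) + (0)
Last nonzero remainder: 251p^3 - 15813p - 40662. Dividing through by 251 gives the monic gcd p^3 - 63p - 162.
Cancel p^3 - 63p - 162 from numerator and denominator to get the reduced form.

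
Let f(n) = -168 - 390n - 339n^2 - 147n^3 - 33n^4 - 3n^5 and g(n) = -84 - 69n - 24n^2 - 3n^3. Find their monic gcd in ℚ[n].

Euclidean algorithm in ℚ[n]:
  -3n^5 - 33n^4 - 147n^3 - 339n^2 - 390n - 168 = (n^2 + 3n + 2)(-3n^3 - 24n^2 - 69n - 84) + (0)
Last nonzero remainder: -3n^3 - 24n^2 - 69n - 84. Dividing through by -3 gives the monic gcd n^3 + 8n^2 + 23n + 28.

28 + 23n + 8n^2 + n^3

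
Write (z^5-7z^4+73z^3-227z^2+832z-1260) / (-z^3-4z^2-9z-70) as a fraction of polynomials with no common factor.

Apply the Euclidean algorithm:
  z^5-7z^4+73z^3-227z^2+832z-1260 = (-z^2+11z-108)(-z^3-4z^2-9z-70) + (-630z^2+630z-8820)
  -z^3-4z^2-9z-70 = ((1/630)z+1/126)(-630z^2+630z-8820) + (0)
Last nonzero remainder: -630z^2+630z-8820. Dividing through by -630 gives the monic gcd z^2-z+14.
Cancel z^2-z+14 from numerator and denominator to get the reduced form.

(-z^3+6z^2-53z+90)/(z+5)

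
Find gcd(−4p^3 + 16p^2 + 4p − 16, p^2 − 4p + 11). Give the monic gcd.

1

Repeated division with remainder:
  −4p^3 + 16p^2 + 4p − 16 = (−4p)(p^2 − 4p + 11) + (48p − 16)
  p^2 − 4p + 11 = ((1/48)p − 11/144)(48p − 16) + (88/9)
  48p − 16 = ((54/11)p − 18/11)(88/9) + (0)
The last nonzero remainder is the constant 88/9, so the polynomials are coprime and gcd = 1.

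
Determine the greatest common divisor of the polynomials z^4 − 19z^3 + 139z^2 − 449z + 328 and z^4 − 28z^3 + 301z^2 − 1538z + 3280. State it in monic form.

z^3 − 18z^2 + 121z − 328

Repeated division with remainder:
  z^4 − 19z^3 + 139z^2 − 449z + 328 = (z^4 − 28z^3 + 301z^2 − 1538z + 3280) + (9z^3 − 162z^2 + 1089z − 2952)
  z^4 − 28z^3 + 301z^2 − 1538z + 3280 = ((1/9)z − 10/9)(9z^3 − 162z^2 + 1089z − 2952) + (0)
Last nonzero remainder: 9z^3 − 162z^2 + 1089z − 2952. Dividing through by 9 gives the monic gcd z^3 − 18z^2 + 121z − 328.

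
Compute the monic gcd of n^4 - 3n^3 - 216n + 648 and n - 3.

n - 3

Apply the Euclidean algorithm:
  n^4 - 3n^3 - 216n + 648 = (n^3 - 216)(n - 3) + (0)
The last nonzero remainder n - 3 is already monic.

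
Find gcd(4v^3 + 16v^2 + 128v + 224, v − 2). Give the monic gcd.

1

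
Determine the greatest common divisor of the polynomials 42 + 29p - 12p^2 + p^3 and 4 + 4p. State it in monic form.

Repeated division with remainder:
  p^3 - 12p^2 + 29p + 42 = ((1/4)p^2 - (13/4)p + 21/2)(4p + 4) + (0)
Last nonzero remainder: 4p + 4. Dividing through by 4 gives the monic gcd p + 1.

1 + p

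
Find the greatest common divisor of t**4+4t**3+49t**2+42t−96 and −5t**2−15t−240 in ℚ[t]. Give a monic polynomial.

Apply the Euclidean algorithm:
  t**4+4t**3+49t**2+42t−96 = (−(1/5)t**2−(1/5)t+2/5)(−5t**2−15t−240) + (0)
Last nonzero remainder: −5t**2−15t−240. Dividing through by −5 gives the monic gcd t**2+3t+48.

t**2+3t+48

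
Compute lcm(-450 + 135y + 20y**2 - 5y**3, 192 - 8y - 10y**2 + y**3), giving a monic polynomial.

-2880 + 504y + 326y**2 - 43y**3 - 8y**4 + y**5

By polynomial division,
  -5y**3 + 20y**2 + 135y - 450 = (-5)(y**3 - 10y**2 - 8y + 192) + (-30y**2 + 95y + 510)
  y**3 - 10y**2 - 8y + 192 = (-(1/30)y + 41/180)(-30y**2 + 95y + 510) + (-(455/36)y + 455/6)
  -30y**2 + 95y + 510 = ((216/91)y + 612/91)(-(455/36)y + 455/6) + (0)
Last nonzero remainder: -(455/36)y + 455/6. Dividing through by -455/36 gives the monic gcd y - 6.
Then lcm(f, g) = f·g / gcd(f, g); expanding and making the result monic gives the answer.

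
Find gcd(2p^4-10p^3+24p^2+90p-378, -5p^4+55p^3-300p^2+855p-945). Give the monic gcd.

p^3-8p^2+36p-63

Repeated division with remainder:
  2p^4-10p^3+24p^2+90p-378 = (-2/5)(-5p^4+55p^3-300p^2+855p-945) + (12p^3-96p^2+432p-756)
  -5p^4+55p^3-300p^2+855p-945 = (-(5/12)p+5/4)(12p^3-96p^2+432p-756) + (0)
Last nonzero remainder: 12p^3-96p^2+432p-756. Dividing through by 12 gives the monic gcd p^3-8p^2+36p-63.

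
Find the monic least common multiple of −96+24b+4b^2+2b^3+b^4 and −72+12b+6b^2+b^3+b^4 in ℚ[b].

−288−24b+36b^2+10b^3+5b^4+b^5

Apply the Euclidean algorithm:
  b^4+2b^3+4b^2+24b−96 = (b^4+b^3+6b^2+12b−72) + (b^3−2b^2+12b−24)
  b^4+b^3+6b^2+12b−72 = (b+3)(b^3−2b^2+12b−24) + (0)
The last nonzero remainder b^3−2b^2+12b−24 is already monic.
Then lcm(f, g) = f·g / gcd(f, g); expanding and making the result monic gives the answer.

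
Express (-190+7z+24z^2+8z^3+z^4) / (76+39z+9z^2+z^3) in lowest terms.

(-10+3z+z^2)/(4+z)

Euclidean algorithm in ℚ[z]:
  z^4+8z^3+24z^2+7z-190 = (z-1)(z^3+9z^2+39z+76) + (-6z^2-30z-114)
  z^3+9z^2+39z+76 = (-(1/6)z-2/3)(-6z^2-30z-114) + (0)
Last nonzero remainder: -6z^2-30z-114. Dividing through by -6 gives the monic gcd z^2+5z+19.
Cancel z^2+5z+19 from numerator and denominator to get the reduced form.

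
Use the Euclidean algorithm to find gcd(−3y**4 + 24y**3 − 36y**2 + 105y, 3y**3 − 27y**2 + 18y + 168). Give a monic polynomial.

By polynomial division,
  −3y**4 + 24y**3 − 36y**2 + 105y = (−y − 1)(3y**3 − 27y**2 + 18y + 168) + (−45y**2 + 291y + 168)
  3y**3 − 27y**2 + 18y + 168 = (−(1/15)y + 38/225)(−45y**2 + 291y + 168) + (−(1496/75)y + 10472/75)
  −45y**2 + 291y + 168 = ((3375/1496)y + 225/187)(−(1496/75)y + 10472/75) + (0)
Last nonzero remainder: −(1496/75)y + 10472/75. Dividing through by −1496/75 gives the monic gcd y − 7.

y − 7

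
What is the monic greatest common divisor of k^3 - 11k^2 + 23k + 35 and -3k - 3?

k + 1

By polynomial division,
  k^3 - 11k^2 + 23k + 35 = (-(1/3)k^2 + 4k - 35/3)(-3k - 3) + (0)
Last nonzero remainder: -3k - 3. Dividing through by -3 gives the monic gcd k + 1.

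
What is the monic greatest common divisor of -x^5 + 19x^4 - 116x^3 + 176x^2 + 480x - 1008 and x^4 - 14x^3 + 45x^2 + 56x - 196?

Apply the Euclidean algorithm:
  -x^5 + 19x^4 - 116x^3 + 176x^2 + 480x - 1008 = (-x + 5)(x^4 - 14x^3 + 45x^2 + 56x - 196) + (-x^3 + 7x^2 + 4x - 28)
  x^4 - 14x^3 + 45x^2 + 56x - 196 = (-x + 7)(-x^3 + 7x^2 + 4x - 28) + (0)
Last nonzero remainder: -x^3 + 7x^2 + 4x - 28. Dividing through by -1 gives the monic gcd x^3 - 7x^2 - 4x + 28.

x^3 - 7x^2 - 4x + 28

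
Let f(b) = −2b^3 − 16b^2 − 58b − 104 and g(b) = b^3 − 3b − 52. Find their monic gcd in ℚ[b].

b^2 + 4b + 13

Apply the Euclidean algorithm:
  −2b^3 − 16b^2 − 58b − 104 = (−2)(b^3 − 3b − 52) + (−16b^2 − 64b − 208)
  b^3 − 3b − 52 = (−(1/16)b + 1/4)(−16b^2 − 64b − 208) + (0)
Last nonzero remainder: −16b^2 − 64b − 208. Dividing through by −16 gives the monic gcd b^2 + 4b + 13.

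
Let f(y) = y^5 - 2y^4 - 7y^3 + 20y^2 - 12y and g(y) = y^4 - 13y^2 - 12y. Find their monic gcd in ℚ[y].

Euclidean algorithm in ℚ[y]:
  y^5 - 2y^4 - 7y^3 + 20y^2 - 12y = (y - 2)(y^4 - 13y^2 - 12y) + (6y^3 + 6y^2 - 36y)
  y^4 - 13y^2 - 12y = ((1/6)y - 1/6)(6y^3 + 6y^2 - 36y) + (-6y^2 - 18y)
  6y^3 + 6y^2 - 36y = (-y + 2)(-6y^2 - 18y) + (0)
Last nonzero remainder: -6y^2 - 18y. Dividing through by -6 gives the monic gcd y^2 + 3y.

y^2 + 3y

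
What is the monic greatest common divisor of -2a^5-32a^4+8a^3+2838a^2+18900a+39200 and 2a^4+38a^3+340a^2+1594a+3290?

a^2+11a+35

By polynomial division,
  -2a^5-32a^4+8a^3+2838a^2+18900a+39200 = (-a+3)(2a^4+38a^3+340a^2+1594a+3290) + (234a^3+3412a^2+17408a+29330)
  2a^4+38a^3+340a^2+1594a+3290 = ((1/117)a+517/13689)(234a^3+3412a^2+17408a+29330) + ((853520/13689)a^2+(9388720/13689)a+29873200/13689)
  234a^3+3412a^2+17408a+29330 = ((1601613/426760)a+5735691/426760)((853520/13689)a^2+(9388720/13689)a+29873200/13689) + (0)
Last nonzero remainder: (853520/13689)a^2+(9388720/13689)a+29873200/13689. Dividing through by 853520/13689 gives the monic gcd a^2+11a+35.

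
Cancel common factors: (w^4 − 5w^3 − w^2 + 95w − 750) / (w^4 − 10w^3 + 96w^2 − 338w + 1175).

(w^2 − w − 30)/(w^2 − 6w + 47)

Repeated division with remainder:
  w^4 − 5w^3 − w^2 + 95w − 750 = (w^4 − 10w^3 + 96w^2 − 338w + 1175) + (5w^3 − 97w^2 + 433w − 1925)
  w^4 − 10w^3 + 96w^2 − 338w + 1175 = ((1/5)w + 47/25)(5w^3 − 97w^2 + 433w − 1925) + ((4794/25)w^2 − (19176/25)w + 4794)
  5w^3 − 97w^2 + 433w − 1925 = ((125/4794)w − 1925/4794)((4794/25)w^2 − (19176/25)w + 4794) + (0)
Last nonzero remainder: (4794/25)w^2 − (19176/25)w + 4794. Dividing through by 4794/25 gives the monic gcd w^2 − 4w + 25.
Cancel w^2 − 4w + 25 from numerator and denominator to get the reduced form.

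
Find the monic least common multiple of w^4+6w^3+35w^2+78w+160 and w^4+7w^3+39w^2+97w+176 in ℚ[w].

w^6+10w^5+70w^4+284w^3+857w^2+1498w+1760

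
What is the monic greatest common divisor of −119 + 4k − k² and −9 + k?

1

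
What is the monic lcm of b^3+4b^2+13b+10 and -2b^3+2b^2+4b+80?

b^4-3b^2-42b-40

By polynomial division,
  b^3+4b^2+13b+10 = (-1/2)(-2b^3+2b^2+4b+80) + (5b^2+15b+50)
  -2b^3+2b^2+4b+80 = (-(2/5)b+8/5)(5b^2+15b+50) + (0)
Last nonzero remainder: 5b^2+15b+50. Dividing through by 5 gives the monic gcd b^2+3b+10.
Then lcm(f, g) = f·g / gcd(f, g); expanding and making the result monic gives the answer.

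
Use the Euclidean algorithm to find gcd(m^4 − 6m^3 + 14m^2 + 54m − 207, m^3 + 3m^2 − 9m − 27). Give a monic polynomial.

m^2 − 9

Euclidean algorithm in ℚ[m]:
  m^4 − 6m^3 + 14m^2 + 54m − 207 = (m − 9)(m^3 + 3m^2 − 9m − 27) + (50m^2 − 450)
  m^3 + 3m^2 − 9m − 27 = ((1/50)m + 3/50)(50m^2 − 450) + (0)
Last nonzero remainder: 50m^2 − 450. Dividing through by 50 gives the monic gcd m^2 − 9.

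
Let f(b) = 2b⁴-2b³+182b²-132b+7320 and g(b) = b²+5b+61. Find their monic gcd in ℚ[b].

b²+5b+61

By polynomial division,
  2b⁴-2b³+182b²-132b+7320 = (2b²-12b+120)(b²+5b+61) + (0)
The last nonzero remainder b²+5b+61 is already monic.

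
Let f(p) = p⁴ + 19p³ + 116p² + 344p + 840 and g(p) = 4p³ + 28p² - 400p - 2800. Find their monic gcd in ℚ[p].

p² + 17p + 70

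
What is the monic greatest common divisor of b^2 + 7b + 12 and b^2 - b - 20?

By polynomial division,
  b^2 + 7b + 12 = (b^2 - b - 20) + (8b + 32)
  b^2 - b - 20 = ((1/8)b - 5/8)(8b + 32) + (0)
Last nonzero remainder: 8b + 32. Dividing through by 8 gives the monic gcd b + 4.

b + 4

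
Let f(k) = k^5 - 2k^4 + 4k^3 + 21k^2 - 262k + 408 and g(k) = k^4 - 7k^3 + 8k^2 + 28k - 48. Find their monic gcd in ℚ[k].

k^2 - 5k + 6

Repeated division with remainder:
  k^5 - 2k^4 + 4k^3 + 21k^2 - 262k + 408 = (k + 5)(k^4 - 7k^3 + 8k^2 + 28k - 48) + (31k^3 - 47k^2 - 354k + 648)
  k^4 - 7k^3 + 8k^2 + 28k - 48 = ((1/31)k - 170/961)(31k^3 - 47k^2 - 354k + 648) + ((10672/961)k^2 - (53360/961)k + 64032/961)
  31k^3 - 47k^2 - 354k + 648 = ((29791/10672)k + 25947/2668)((10672/961)k^2 - (53360/961)k + 64032/961) + (0)
Last nonzero remainder: (10672/961)k^2 - (53360/961)k + 64032/961. Dividing through by 10672/961 gives the monic gcd k^2 - 5k + 6.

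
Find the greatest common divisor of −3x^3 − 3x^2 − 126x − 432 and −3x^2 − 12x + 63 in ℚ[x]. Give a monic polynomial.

Euclidean algorithm in ℚ[x]:
  −3x^3 − 3x^2 − 126x − 432 = (x − 3)(−3x^2 − 12x + 63) + (−225x − 243)
  −3x^2 − 12x + 63 = ((1/75)x + 73/1875)(−225x − 243) + (45288/625)
  −225x − 243 = (−(15625/5032)x − 16875/5032)(45288/625) + (0)
The last nonzero remainder is the constant 45288/625, so the polynomials are coprime and gcd = 1.

1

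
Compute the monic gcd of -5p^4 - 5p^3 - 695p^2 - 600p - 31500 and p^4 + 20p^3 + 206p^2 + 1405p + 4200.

p^2 + 5p + 75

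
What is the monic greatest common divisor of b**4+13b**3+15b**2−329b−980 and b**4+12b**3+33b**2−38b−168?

Euclidean algorithm in ℚ[b]:
  b**4+13b**3+15b**2−329b−980 = (b**4+12b**3+33b**2−38b−168) + (b**3−18b**2−291b−812)
  b**4+12b**3+33b**2−38b−168 = (b+30)(b**3−18b**2−291b−812) + (864b**2+9504b+24192)
  b**3−18b**2−291b−812 = ((1/864)b−29/864)(864b**2+9504b+24192) + (0)
Last nonzero remainder: 864b**2+9504b+24192. Dividing through by 864 gives the monic gcd b**2+11b+28.

b**2+11b+28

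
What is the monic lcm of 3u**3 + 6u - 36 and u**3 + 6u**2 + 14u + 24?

Euclidean algorithm in ℚ[u]:
  3u**3 + 6u - 36 = (3)(u**3 + 6u**2 + 14u + 24) + (-18u**2 - 36u - 108)
  u**3 + 6u**2 + 14u + 24 = (-(1/18)u - 2/9)(-18u**2 - 36u - 108) + (0)
Last nonzero remainder: -18u**2 - 36u - 108. Dividing through by -18 gives the monic gcd u**2 + 2u + 6.
Then lcm(f, g) = f·g / gcd(f, g); expanding and making the result monic gives the answer.

u**4 + 4u**3 + 2u**2 - 4u - 48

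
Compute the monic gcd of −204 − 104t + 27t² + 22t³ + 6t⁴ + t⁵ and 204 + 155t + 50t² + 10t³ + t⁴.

Euclidean algorithm in ℚ[t]:
  t⁵ + 6t⁴ + 22t³ + 27t² − 104t − 204 = (t − 4)(t⁴ + 10t³ + 50t² + 155t + 204) + (12t³ + 72t² + 312t + 612)
  t⁴ + 10t³ + 50t² + 155t + 204 = ((1/12)t + 1/3)(12t³ + 72t² + 312t + 612) + (0)
Last nonzero remainder: 12t³ + 72t² + 312t + 612. Dividing through by 12 gives the monic gcd t³ + 6t² + 26t + 51.

51 + 26t + 6t² + t³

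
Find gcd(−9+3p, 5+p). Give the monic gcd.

Repeated division with remainder:
  3p−9 = (3)(p+5) + (−24)
  p+5 = (−(1/24)p−5/24)(−24) + (0)
The last nonzero remainder is the constant −24, so the polynomials are coprime and gcd = 1.

1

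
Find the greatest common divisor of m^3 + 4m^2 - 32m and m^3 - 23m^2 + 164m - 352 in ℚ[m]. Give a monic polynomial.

Repeated division with remainder:
  m^3 + 4m^2 - 32m = (m^3 - 23m^2 + 164m - 352) + (27m^2 - 196m + 352)
  m^3 - 23m^2 + 164m - 352 = ((1/27)m - 425/729)(27m^2 - 196m + 352) + ((26752/729)m - 107008/729)
  27m^2 - 196m + 352 = ((19683/26752)m - 729/304)((26752/729)m - 107008/729) + (0)
Last nonzero remainder: (26752/729)m - 107008/729. Dividing through by 26752/729 gives the monic gcd m - 4.

m - 4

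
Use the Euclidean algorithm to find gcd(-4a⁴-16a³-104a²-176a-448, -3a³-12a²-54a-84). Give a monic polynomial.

Euclidean algorithm in ℚ[a]:
  -4a⁴-16a³-104a²-176a-448 = ((4/3)a)(-3a³-12a²-54a-84) + (-32a²-64a-448)
  -3a³-12a²-54a-84 = ((3/32)a+3/16)(-32a²-64a-448) + (0)
Last nonzero remainder: -32a²-64a-448. Dividing through by -32 gives the monic gcd a²+2a+14.

a²+2a+14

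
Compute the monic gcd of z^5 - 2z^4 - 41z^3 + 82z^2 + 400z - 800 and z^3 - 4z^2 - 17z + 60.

z^2 - z - 20

By polynomial division,
  z^5 - 2z^4 - 41z^3 + 82z^2 + 400z - 800 = (z^2 + 2z - 16)(z^3 - 4z^2 - 17z + 60) + (-8z^2 + 8z + 160)
  z^3 - 4z^2 - 17z + 60 = (-(1/8)z + 3/8)(-8z^2 + 8z + 160) + (0)
Last nonzero remainder: -8z^2 + 8z + 160. Dividing through by -8 gives the monic gcd z^2 - z - 20.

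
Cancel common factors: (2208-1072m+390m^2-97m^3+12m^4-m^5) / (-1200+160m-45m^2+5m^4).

Repeated division with remainder:
  -m^5+12m^4-97m^3+390m^2-1072m+2208 = (-(1/5)m+12/5)(5m^4-45m^2+160m-1200) + (-106m^3+530m^2-1696m+5088)
  5m^4-45m^2+160m-1200 = (-(5/106)m-25/106)(-106m^3+530m^2-1696m+5088) + (0)
Last nonzero remainder: -106m^3+530m^2-1696m+5088. Dividing through by -106 gives the monic gcd m^3-5m^2+16m-48.
Cancel m^3-5m^2+16m-48 from numerator and denominator to get the reduced form.

(-46+7m-m^2)/(25+5m)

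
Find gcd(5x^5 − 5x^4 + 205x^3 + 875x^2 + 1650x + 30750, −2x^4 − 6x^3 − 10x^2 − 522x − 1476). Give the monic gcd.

x^2 − 6x + 41

Euclidean algorithm in ℚ[x]:
  5x^5 − 5x^4 + 205x^3 + 875x^2 + 1650x + 30750 = (−(5/2)x + 10)(−2x^4 − 6x^3 − 10x^2 − 522x − 1476) + (240x^3 − 330x^2 + 3180x + 45510)
  −2x^4 − 6x^3 − 10x^2 − 522x − 1476 = (−(1/120)x − 7/192)(240x^3 − 330x^2 + 3180x + 45510) + ((143/32)x^2 − (429/16)x + 5863/32)
  240x^3 − 330x^2 + 3180x + 45510 = ((7680/143)x + 35520/143)((143/32)x^2 − (429/16)x + 5863/32) + (0)
Last nonzero remainder: (143/32)x^2 − (429/16)x + 5863/32. Dividing through by 143/32 gives the monic gcd x^2 − 6x + 41.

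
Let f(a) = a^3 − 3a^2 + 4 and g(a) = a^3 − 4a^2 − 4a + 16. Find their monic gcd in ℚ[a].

a − 2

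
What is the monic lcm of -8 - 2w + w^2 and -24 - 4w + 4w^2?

24 - 2w - 5w^2 + w^3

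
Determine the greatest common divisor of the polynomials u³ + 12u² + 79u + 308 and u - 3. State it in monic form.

Euclidean algorithm in ℚ[u]:
  u³ + 12u² + 79u + 308 = (u² + 15u + 124)(u - 3) + (680)
  u - 3 = ((1/680)u - 3/680)(680) + (0)
The last nonzero remainder is the constant 680, so the polynomials are coprime and gcd = 1.

1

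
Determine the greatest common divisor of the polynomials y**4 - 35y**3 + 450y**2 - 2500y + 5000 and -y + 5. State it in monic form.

y - 5

Repeated division with remainder:
  y**4 - 35y**3 + 450y**2 - 2500y + 5000 = (-y**3 + 30y**2 - 300y + 1000)(-y + 5) + (0)
Last nonzero remainder: -y + 5. Dividing through by -1 gives the monic gcd y - 5.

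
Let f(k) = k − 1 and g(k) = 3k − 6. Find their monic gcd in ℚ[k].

1

By polynomial division,
  k − 1 = (1/3)(3k − 6) + (1)
  3k − 6 = (3k − 6)(1) + (0)
The last nonzero remainder is the constant 1, so the polynomials are coprime and gcd = 1.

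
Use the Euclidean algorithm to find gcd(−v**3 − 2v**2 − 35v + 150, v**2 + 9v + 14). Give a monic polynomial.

1

By polynomial division,
  −v**3 − 2v**2 − 35v + 150 = (−v + 7)(v**2 + 9v + 14) + (−84v + 52)
  v**2 + 9v + 14 = (−(1/84)v − 101/882)(−84v + 52) + (8800/441)
  −84v + 52 = (−(9261/2200)v + 5733/2200)(8800/441) + (0)
The last nonzero remainder is the constant 8800/441, so the polynomials are coprime and gcd = 1.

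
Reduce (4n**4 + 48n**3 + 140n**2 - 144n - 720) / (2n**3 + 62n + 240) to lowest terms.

(2n**3 + 18n**2 + 16n - 120)/(n**2 - 3n + 40)

Repeated division with remainder:
  4n**4 + 48n**3 + 140n**2 - 144n - 720 = (2n + 24)(2n**3 + 62n + 240) + (16n**2 - 2112n - 6480)
  2n**3 + 62n + 240 = ((1/8)n + 33/2)(16n**2 - 2112n - 6480) + (35720n + 107160)
  16n**2 - 2112n - 6480 = ((2/4465)n - 54/893)(35720n + 107160) + (0)
Last nonzero remainder: 35720n + 107160. Dividing through by 35720 gives the monic gcd n + 3.
Cancel n + 3 from numerator and denominator to get the reduced form.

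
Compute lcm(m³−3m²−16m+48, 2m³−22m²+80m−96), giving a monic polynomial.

m⁴−7m³−4m²+112m−192

Apply the Euclidean algorithm:
  m³−3m²−16m+48 = (1/2)(2m³−22m²+80m−96) + (8m²−56m+96)
  2m³−22m²+80m−96 = ((1/4)m−1)(8m²−56m+96) + (0)
Last nonzero remainder: 8m²−56m+96. Dividing through by 8 gives the monic gcd m²−7m+12.
Then lcm(f, g) = f·g / gcd(f, g); expanding and making the result monic gives the answer.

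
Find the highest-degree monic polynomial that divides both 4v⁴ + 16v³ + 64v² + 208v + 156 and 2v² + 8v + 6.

v² + 4v + 3

Euclidean algorithm in ℚ[v]:
  4v⁴ + 16v³ + 64v² + 208v + 156 = (2v² + 26)(2v² + 8v + 6) + (0)
Last nonzero remainder: 2v² + 8v + 6. Dividing through by 2 gives the monic gcd v² + 4v + 3.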